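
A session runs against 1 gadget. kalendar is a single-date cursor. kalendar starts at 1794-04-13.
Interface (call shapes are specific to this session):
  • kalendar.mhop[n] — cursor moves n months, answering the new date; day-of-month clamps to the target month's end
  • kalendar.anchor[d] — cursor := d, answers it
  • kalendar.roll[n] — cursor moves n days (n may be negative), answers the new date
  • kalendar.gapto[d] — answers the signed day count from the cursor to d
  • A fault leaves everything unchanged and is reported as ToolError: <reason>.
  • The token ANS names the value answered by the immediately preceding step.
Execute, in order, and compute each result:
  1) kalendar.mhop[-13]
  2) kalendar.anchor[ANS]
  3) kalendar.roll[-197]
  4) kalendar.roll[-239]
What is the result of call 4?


Answer: 1792-01-02

Derivation:
I invoke kalendar.mhop on n→-13, which returns 1793-03-13.
Using kalendar.anchor on d→ANS, — result: 1793-03-13.
Using kalendar.roll on n→-197, which returns 1792-08-28.
Calling kalendar.roll on n→-239, and get 1792-01-02.


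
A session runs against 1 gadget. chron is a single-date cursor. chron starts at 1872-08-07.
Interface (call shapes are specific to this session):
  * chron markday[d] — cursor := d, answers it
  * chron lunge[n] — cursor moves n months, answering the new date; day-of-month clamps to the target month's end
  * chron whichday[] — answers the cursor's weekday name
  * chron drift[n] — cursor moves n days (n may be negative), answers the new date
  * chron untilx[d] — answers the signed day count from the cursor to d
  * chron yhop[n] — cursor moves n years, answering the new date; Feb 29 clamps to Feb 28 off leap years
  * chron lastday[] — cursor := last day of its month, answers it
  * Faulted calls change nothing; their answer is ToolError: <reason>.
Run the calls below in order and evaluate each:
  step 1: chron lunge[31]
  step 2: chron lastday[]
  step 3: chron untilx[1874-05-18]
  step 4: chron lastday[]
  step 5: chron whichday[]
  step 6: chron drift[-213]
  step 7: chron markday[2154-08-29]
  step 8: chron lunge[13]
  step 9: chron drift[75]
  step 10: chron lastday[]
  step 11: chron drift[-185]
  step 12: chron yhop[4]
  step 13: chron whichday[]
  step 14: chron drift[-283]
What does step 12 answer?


Answer: 2159-06-29

Derivation:
Now I run chron lunge on n=31, which returns 1875-03-07.
I invoke chron lastday, — result: 1875-03-31.
I use chron untilx on d=1874-05-18, giving -317.
Invoking chron lastday, which returns 1875-03-31.
I use chron whichday: Wednesday.
Next I call chron drift on n=-213, — result: 1874-08-30.
I call chron markday on d=2154-08-29, giving 2154-08-29.
Calling chron lunge on n=13: 2155-09-29.
Using chron drift on n=75, and get 2155-12-13.
I invoke chron lastday(), yielding 2155-12-31.
Then chron drift on n=-185, giving 2155-06-29.
I use chron yhop on n=4, → 2159-06-29.
I invoke chron whichday(), and see Friday.
Calling chron drift on n=-283, and see 2158-09-19.


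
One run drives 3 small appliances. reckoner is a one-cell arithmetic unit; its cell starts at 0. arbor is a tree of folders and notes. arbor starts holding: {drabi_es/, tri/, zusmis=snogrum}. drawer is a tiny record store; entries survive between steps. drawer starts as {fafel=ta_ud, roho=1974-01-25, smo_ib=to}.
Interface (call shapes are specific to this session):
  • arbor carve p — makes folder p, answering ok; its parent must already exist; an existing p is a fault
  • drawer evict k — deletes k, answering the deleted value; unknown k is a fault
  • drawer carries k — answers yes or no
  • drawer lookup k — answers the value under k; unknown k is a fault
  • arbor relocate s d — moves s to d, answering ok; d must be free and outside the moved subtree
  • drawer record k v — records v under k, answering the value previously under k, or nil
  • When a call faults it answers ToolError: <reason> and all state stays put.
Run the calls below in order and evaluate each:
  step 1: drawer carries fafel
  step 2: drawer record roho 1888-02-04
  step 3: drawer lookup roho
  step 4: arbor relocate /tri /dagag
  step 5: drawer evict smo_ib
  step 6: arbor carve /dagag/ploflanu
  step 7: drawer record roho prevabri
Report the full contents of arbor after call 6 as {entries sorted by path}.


-- drawer carries(k: fafel) == yes
-- drawer record(k: roho, v: 1888-02-04) == 1974-01-25
-- drawer lookup(k: roho) == 1888-02-04
-- arbor relocate(s: /tri, d: /dagag) == ok
-- drawer evict(k: smo_ib) == to
-- arbor carve(p: /dagag/ploflanu) == ok
-- drawer record(k: roho, v: prevabri) == 1888-02-04

Answer: {dagag/, dagag/ploflanu/, drabi_es/, zusmis=snogrum}


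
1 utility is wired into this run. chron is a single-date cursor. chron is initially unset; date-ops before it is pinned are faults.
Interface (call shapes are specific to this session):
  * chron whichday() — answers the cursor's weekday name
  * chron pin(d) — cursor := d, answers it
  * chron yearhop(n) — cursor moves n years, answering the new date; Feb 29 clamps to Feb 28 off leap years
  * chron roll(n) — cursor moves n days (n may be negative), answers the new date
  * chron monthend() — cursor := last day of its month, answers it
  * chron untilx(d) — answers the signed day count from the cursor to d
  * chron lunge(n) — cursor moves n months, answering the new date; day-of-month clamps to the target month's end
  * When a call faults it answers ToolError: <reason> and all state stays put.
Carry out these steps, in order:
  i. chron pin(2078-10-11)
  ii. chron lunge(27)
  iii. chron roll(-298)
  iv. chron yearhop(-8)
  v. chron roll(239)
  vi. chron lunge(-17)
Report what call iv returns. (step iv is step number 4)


Answer: 2072-03-19

Derivation:
[in] chron pin d='2078-10-11'
= 2078-10-11
[in] chron lunge n='27'
= 2081-01-11
[in] chron roll n='-298'
= 2080-03-19
[in] chron yearhop n='-8'
= 2072-03-19
[in] chron roll n='239'
= 2072-11-13
[in] chron lunge n='-17'
= 2071-06-13


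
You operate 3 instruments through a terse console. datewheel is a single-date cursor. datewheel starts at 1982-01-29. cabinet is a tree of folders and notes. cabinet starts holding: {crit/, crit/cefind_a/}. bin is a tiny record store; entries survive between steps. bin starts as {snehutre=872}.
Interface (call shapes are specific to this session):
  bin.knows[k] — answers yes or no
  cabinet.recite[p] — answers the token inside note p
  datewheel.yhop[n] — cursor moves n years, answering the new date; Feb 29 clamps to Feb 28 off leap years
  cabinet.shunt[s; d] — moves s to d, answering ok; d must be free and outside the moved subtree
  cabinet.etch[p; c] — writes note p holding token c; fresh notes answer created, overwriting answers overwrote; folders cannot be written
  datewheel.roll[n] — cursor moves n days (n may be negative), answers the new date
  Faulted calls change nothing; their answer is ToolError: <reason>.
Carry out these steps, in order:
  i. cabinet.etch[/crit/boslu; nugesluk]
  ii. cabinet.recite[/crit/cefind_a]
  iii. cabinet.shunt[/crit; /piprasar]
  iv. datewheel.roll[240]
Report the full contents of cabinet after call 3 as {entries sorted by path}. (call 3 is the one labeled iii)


Answer: {piprasar/, piprasar/boslu=nugesluk, piprasar/cefind_a/}

Derivation:
! etch(/crit/boslu, nugesluk) : created
! recite(/crit/cefind_a) : ToolError: is a directory
! shunt(/crit, /piprasar) : ok
! roll(240) : 1982-09-26


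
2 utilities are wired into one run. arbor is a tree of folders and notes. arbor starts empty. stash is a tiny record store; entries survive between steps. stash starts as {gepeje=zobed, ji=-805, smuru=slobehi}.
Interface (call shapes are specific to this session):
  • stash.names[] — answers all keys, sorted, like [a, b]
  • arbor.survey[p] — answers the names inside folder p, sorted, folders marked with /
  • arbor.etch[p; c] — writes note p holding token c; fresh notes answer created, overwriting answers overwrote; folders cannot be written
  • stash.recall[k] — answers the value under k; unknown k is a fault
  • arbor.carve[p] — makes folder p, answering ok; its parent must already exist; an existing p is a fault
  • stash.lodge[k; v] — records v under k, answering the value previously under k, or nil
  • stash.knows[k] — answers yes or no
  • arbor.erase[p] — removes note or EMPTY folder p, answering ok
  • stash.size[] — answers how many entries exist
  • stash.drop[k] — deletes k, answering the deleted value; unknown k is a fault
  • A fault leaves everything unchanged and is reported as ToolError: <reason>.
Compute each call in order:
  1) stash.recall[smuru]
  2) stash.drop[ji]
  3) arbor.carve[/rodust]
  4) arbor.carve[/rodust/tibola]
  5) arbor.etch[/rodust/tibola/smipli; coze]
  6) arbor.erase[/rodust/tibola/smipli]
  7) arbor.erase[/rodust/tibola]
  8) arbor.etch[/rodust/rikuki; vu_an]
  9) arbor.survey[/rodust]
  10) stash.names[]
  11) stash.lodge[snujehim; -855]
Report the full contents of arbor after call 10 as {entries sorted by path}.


Step: stash.recall[k: smuru]
Result: slobehi
Step: stash.drop[k: ji]
Result: -805
Step: arbor.carve[p: /rodust]
Result: ok
Step: arbor.carve[p: /rodust/tibola]
Result: ok
Step: arbor.etch[p: /rodust/tibola/smipli; c: coze]
Result: created
Step: arbor.erase[p: /rodust/tibola/smipli]
Result: ok
Step: arbor.erase[p: /rodust/tibola]
Result: ok
Step: arbor.etch[p: /rodust/rikuki; c: vu_an]
Result: created
Step: arbor.survey[p: /rodust]
Result: [rikuki]
Step: stash.names[]
Result: [gepeje, smuru]
Step: stash.lodge[k: snujehim; v: -855]
Result: nil

Answer: {rodust/, rodust/rikuki=vu_an}


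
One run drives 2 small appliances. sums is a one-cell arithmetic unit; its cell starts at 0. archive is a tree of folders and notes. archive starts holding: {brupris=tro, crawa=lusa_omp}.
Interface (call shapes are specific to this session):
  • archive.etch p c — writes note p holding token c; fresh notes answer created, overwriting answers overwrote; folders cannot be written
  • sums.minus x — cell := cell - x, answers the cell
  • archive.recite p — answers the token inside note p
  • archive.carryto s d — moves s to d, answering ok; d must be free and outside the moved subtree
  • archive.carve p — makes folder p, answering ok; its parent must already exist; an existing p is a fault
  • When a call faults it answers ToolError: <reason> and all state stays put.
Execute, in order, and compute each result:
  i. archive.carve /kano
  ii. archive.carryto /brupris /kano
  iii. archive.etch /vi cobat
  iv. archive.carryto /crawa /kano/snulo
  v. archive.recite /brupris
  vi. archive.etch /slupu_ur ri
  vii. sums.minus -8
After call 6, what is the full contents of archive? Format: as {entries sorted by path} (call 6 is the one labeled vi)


;; 1. archive.carve(/kano) -> ok
;; 2. archive.carryto(/brupris, /kano) -> ToolError: exists
;; 3. archive.etch(/vi, cobat) -> created
;; 4. archive.carryto(/crawa, /kano/snulo) -> ok
;; 5. archive.recite(/brupris) -> tro
;; 6. archive.etch(/slupu_ur, ri) -> created
;; 7. sums.minus(-8) -> 8

Answer: {brupris=tro, kano/, kano/snulo=lusa_omp, slupu_ur=ri, vi=cobat}


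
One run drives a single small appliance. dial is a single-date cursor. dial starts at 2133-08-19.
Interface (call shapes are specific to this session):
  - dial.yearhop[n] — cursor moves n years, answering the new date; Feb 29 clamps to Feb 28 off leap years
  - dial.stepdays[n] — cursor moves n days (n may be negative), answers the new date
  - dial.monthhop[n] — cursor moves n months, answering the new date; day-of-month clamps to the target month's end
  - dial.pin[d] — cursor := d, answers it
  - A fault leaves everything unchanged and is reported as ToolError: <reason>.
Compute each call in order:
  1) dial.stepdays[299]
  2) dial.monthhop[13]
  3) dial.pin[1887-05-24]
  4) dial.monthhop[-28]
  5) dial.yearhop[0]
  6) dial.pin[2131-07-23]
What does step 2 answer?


Then dial.stepdays with n=299, which returns 2134-06-14.
Using dial.monthhop with n=13, giving 2135-07-14.
I invoke dial.pin with d=1887-05-24, and see 1887-05-24.
Then dial.monthhop with n=-28, yielding 1885-01-24.
I use dial.yearhop with n=0, which returns 1885-01-24.
I try dial.pin with d=2131-07-23, — result: 2131-07-23.

Answer: 2135-07-14


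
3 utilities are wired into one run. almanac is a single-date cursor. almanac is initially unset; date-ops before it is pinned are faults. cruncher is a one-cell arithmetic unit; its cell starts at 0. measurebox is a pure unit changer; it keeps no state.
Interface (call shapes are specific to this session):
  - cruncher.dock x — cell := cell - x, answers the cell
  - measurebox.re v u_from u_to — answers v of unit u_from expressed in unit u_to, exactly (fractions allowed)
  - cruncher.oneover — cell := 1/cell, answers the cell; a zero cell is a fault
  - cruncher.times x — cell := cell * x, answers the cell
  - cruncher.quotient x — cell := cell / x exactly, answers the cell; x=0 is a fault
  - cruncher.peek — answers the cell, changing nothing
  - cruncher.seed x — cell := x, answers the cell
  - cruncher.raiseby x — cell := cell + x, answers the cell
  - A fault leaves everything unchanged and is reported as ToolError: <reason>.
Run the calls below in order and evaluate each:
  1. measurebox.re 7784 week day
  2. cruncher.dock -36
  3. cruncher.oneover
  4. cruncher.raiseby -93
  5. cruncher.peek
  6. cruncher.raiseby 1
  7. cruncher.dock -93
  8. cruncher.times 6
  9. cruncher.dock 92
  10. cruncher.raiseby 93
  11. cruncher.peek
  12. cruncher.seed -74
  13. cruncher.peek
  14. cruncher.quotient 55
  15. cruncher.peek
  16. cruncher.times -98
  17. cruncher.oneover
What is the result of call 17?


-- 1. re(v: 7784, u_from: week, u_to: day) -> 54488
-- 2. dock(x: -36) -> 36
-- 3. oneover() -> 1/36
-- 4. raiseby(x: -93) -> -3347/36
-- 5. peek() -> -3347/36
-- 6. raiseby(x: 1) -> -3311/36
-- 7. dock(x: -93) -> 37/36
-- 8. times(x: 6) -> 37/6
-- 9. dock(x: 92) -> -515/6
-- 10. raiseby(x: 93) -> 43/6
-- 11. peek() -> 43/6
-- 12. seed(x: -74) -> -74
-- 13. peek() -> -74
-- 14. quotient(x: 55) -> -74/55
-- 15. peek() -> -74/55
-- 16. times(x: -98) -> 7252/55
-- 17. oneover() -> 55/7252

Answer: 55/7252


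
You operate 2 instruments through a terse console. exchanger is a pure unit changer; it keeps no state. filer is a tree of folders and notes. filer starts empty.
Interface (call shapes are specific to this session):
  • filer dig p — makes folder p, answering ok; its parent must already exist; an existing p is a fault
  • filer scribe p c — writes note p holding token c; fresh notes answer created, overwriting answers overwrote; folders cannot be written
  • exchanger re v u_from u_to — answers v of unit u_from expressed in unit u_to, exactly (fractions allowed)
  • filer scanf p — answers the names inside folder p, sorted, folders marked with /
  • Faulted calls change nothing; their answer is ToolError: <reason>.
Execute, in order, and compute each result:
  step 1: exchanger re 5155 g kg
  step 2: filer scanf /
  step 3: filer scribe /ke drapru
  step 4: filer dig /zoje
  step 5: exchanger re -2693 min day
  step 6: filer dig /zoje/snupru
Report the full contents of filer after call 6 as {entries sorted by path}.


$ exchanger re v→5155 u_from→g u_to→kg
  1031/200
$ filer scanf p→/
  []
$ filer scribe p→/ke c→drapru
  created
$ filer dig p→/zoje
  ok
$ exchanger re v→-2693 u_from→min u_to→day
  -2693/1440
$ filer dig p→/zoje/snupru
  ok

Answer: {ke=drapru, zoje/, zoje/snupru/}


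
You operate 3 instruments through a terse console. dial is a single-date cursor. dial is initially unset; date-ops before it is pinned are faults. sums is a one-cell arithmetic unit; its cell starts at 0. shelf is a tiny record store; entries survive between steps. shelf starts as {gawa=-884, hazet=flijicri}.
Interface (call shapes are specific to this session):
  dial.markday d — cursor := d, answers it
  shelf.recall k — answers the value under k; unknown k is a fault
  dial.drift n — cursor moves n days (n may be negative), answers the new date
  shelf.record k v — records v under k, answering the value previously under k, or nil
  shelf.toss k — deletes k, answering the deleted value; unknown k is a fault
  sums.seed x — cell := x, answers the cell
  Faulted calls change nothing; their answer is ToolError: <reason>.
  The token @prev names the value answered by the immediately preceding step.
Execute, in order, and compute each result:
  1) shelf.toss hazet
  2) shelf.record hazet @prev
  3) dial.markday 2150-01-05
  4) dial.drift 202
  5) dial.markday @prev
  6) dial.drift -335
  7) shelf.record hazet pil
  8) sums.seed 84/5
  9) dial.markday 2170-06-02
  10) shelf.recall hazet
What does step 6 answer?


Using toss on hazet, and observe flijicri.
I run record on hazet, @prev, → nil.
Now I run markday on 2150-01-05, — result: 2150-01-05.
I run drift on 202, and observe 2150-07-26.
I use markday on @prev, and get 2150-07-26.
I use drift on -335, which returns 2149-08-25.
I invoke record on hazet, pil, and observe flijicri.
I call seed on 84/5, and observe 84/5.
Then markday on 2170-06-02, giving 2170-06-02.
Then recall on hazet, → pil.

Answer: 2149-08-25


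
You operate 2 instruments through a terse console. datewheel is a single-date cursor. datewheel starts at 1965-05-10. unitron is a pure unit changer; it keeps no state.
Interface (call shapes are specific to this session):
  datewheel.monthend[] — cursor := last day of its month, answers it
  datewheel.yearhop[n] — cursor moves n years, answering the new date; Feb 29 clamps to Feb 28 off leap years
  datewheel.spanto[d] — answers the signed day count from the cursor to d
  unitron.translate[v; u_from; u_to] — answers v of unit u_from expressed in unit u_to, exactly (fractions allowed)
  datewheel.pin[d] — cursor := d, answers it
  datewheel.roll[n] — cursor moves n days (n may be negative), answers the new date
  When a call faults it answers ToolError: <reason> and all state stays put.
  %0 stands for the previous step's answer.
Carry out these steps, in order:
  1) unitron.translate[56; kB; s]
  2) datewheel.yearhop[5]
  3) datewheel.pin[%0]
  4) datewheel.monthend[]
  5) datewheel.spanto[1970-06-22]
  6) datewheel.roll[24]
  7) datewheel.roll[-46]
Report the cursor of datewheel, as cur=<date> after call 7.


Answer: cur=1970-05-09

Derivation:
! 1. unitron.translate(v: 56, u_from: kB, u_to: s) => ToolError: incompatible units
! 2. datewheel.yearhop(n: 5) => 1970-05-10
! 3. datewheel.pin(d: %0) => 1970-05-10
! 4. datewheel.monthend() => 1970-05-31
! 5. datewheel.spanto(d: 1970-06-22) => 22
! 6. datewheel.roll(n: 24) => 1970-06-24
! 7. datewheel.roll(n: -46) => 1970-05-09


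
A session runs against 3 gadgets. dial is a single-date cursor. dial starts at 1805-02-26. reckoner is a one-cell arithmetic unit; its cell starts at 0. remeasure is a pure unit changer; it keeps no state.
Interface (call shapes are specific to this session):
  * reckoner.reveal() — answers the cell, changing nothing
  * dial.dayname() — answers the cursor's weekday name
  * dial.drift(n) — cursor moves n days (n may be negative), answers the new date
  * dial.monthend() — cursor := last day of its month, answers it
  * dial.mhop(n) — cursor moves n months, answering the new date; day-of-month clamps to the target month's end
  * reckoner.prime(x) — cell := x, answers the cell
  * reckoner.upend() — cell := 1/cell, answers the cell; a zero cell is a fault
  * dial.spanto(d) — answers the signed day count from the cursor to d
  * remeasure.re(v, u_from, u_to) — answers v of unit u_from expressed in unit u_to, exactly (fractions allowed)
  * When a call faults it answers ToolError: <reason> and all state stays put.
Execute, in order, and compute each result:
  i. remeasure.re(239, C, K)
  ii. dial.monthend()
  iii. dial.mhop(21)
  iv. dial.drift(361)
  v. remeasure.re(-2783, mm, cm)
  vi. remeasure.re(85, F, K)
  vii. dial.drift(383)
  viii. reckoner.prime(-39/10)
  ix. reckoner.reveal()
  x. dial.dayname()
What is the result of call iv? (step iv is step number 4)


Answer: 1807-11-24

Derivation:
;; re(v: 239, u_from: C, u_to: K) == 10243/20
;; monthend() == 1805-02-28
;; mhop(n: 21) == 1806-11-28
;; drift(n: 361) == 1807-11-24
;; re(v: -2783, u_from: mm, u_to: cm) == -2783/10
;; re(v: 85, u_from: F, u_to: K) == 54467/180
;; drift(n: 383) == 1808-12-11
;; prime(x: -39/10) == -39/10
;; reveal() == -39/10
;; dayname() == Sunday


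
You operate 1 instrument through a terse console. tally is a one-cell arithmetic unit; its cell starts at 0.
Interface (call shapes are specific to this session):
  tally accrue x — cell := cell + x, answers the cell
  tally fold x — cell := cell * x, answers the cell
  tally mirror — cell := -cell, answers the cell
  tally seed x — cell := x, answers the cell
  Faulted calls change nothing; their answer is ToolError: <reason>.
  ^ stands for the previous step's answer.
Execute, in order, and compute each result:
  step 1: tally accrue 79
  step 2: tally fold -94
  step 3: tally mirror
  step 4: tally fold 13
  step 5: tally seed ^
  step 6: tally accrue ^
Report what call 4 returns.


Answer: 96538

Derivation:
I call tally accrue using x→79, → 79.
I call tally fold using x→-94, → -7426.
Invoking tally mirror(), which returns 7426.
Using tally fold using x→13, yielding 96538.
I run tally seed using x→^, yielding 96538.
Using tally accrue using x→^, yielding 193076.


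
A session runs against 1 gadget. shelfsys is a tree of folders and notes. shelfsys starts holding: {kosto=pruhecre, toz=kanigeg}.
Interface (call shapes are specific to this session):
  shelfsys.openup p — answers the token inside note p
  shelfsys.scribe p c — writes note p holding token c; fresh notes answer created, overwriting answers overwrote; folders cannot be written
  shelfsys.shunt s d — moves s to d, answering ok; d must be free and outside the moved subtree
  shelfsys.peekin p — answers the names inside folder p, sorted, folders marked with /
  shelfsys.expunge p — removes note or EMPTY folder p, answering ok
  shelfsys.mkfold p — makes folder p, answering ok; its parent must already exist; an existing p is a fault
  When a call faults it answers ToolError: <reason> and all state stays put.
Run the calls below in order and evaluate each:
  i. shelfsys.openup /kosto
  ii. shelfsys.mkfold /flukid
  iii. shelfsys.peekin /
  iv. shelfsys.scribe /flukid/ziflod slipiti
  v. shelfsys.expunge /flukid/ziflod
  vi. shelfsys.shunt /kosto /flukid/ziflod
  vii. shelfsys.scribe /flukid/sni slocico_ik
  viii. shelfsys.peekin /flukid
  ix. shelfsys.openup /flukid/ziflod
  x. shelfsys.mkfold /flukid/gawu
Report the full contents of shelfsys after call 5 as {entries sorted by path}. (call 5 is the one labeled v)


% 1. shelfsys.openup(p=/kosto) => pruhecre
% 2. shelfsys.mkfold(p=/flukid) => ok
% 3. shelfsys.peekin(p=/) => [flukid/, kosto, toz]
% 4. shelfsys.scribe(p=/flukid/ziflod, c=slipiti) => created
% 5. shelfsys.expunge(p=/flukid/ziflod) => ok
% 6. shelfsys.shunt(s=/kosto, d=/flukid/ziflod) => ok
% 7. shelfsys.scribe(p=/flukid/sni, c=slocico_ik) => created
% 8. shelfsys.peekin(p=/flukid) => [sni, ziflod]
% 9. shelfsys.openup(p=/flukid/ziflod) => pruhecre
% 10. shelfsys.mkfold(p=/flukid/gawu) => ok

Answer: {flukid/, kosto=pruhecre, toz=kanigeg}


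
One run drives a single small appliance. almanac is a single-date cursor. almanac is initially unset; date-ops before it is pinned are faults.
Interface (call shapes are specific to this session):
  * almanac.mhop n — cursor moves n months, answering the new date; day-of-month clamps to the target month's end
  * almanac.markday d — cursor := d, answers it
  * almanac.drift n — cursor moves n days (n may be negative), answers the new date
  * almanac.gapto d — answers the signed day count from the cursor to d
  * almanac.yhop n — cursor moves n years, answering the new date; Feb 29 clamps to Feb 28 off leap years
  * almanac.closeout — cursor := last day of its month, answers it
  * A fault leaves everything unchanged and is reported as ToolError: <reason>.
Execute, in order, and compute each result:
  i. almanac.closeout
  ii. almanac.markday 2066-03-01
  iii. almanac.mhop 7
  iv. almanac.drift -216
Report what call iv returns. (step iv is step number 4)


-> almanac.closeout()
<- ToolError: no date set
-> almanac.markday(2066-03-01)
<- 2066-03-01
-> almanac.mhop(7)
<- 2066-10-01
-> almanac.drift(-216)
<- 2066-02-27

Answer: 2066-02-27


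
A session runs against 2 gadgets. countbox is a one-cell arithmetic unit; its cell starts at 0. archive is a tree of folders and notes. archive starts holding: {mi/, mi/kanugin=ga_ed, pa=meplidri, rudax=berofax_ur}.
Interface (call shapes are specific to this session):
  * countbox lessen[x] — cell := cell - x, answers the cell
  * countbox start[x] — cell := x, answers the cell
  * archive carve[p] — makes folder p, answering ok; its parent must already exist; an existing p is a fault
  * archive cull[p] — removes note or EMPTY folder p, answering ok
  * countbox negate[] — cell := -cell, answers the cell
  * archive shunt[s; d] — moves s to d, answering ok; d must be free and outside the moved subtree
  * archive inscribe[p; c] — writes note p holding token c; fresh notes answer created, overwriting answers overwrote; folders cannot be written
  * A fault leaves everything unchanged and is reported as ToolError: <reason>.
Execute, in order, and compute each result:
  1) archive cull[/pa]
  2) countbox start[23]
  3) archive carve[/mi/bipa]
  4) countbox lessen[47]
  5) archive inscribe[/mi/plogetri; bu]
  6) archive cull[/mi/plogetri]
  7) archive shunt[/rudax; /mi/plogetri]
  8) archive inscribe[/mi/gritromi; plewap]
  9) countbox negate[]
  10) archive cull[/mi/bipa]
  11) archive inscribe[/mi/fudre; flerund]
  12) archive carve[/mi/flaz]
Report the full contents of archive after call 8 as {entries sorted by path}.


Answer: {mi/, mi/bipa/, mi/gritromi=plewap, mi/kanugin=ga_ed, mi/plogetri=berofax_ur}

Derivation:
>>> archive cull p: /pa
:: ok
>>> countbox start x: 23
:: 23
>>> archive carve p: /mi/bipa
:: ok
>>> countbox lessen x: 47
:: -24
>>> archive inscribe p: /mi/plogetri c: bu
:: created
>>> archive cull p: /mi/plogetri
:: ok
>>> archive shunt s: /rudax d: /mi/plogetri
:: ok
>>> archive inscribe p: /mi/gritromi c: plewap
:: created
>>> countbox negate
:: 24
>>> archive cull p: /mi/bipa
:: ok
>>> archive inscribe p: /mi/fudre c: flerund
:: created
>>> archive carve p: /mi/flaz
:: ok


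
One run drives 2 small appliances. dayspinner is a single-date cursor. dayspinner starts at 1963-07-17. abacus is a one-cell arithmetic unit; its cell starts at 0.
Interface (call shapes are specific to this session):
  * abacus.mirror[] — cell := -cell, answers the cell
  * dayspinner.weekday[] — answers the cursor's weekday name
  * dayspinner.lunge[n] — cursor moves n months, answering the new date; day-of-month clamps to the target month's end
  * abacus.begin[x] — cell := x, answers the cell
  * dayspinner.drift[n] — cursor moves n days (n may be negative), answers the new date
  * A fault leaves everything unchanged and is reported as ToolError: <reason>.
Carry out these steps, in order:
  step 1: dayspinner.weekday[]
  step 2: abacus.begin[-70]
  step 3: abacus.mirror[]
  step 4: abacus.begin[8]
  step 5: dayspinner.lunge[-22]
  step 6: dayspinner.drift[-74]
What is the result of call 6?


Answer: 1961-07-05

Derivation:
$ dayspinner.weekday
:: Wednesday
$ abacus.begin x='-70'
:: -70
$ abacus.mirror
:: 70
$ abacus.begin x='8'
:: 8
$ dayspinner.lunge n='-22'
:: 1961-09-17
$ dayspinner.drift n='-74'
:: 1961-07-05


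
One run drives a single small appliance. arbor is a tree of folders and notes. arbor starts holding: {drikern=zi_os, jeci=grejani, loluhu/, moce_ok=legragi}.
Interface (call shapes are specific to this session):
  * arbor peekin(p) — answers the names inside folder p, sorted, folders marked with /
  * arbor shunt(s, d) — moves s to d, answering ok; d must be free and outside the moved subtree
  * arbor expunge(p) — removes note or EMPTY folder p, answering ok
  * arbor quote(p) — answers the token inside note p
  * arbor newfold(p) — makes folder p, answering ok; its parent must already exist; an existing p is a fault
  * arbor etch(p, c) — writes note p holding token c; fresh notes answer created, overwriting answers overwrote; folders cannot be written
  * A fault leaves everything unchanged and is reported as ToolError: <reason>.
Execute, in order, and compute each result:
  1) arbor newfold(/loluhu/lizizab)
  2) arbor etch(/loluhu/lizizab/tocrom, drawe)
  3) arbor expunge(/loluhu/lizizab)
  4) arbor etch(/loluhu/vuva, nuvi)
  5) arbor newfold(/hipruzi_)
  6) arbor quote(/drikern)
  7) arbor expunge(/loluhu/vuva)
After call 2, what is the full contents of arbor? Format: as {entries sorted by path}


Answer: {drikern=zi_os, jeci=grejani, loluhu/, loluhu/lizizab/, loluhu/lizizab/tocrom=drawe, moce_ok=legragi}

Derivation:
Act: arbor newfold[/loluhu/lizizab]
Obs: ok
Act: arbor etch[/loluhu/lizizab/tocrom; drawe]
Obs: created
Act: arbor expunge[/loluhu/lizizab]
Obs: ToolError: not empty
Act: arbor etch[/loluhu/vuva; nuvi]
Obs: created
Act: arbor newfold[/hipruzi_]
Obs: ok
Act: arbor quote[/drikern]
Obs: zi_os
Act: arbor expunge[/loluhu/vuva]
Obs: ok


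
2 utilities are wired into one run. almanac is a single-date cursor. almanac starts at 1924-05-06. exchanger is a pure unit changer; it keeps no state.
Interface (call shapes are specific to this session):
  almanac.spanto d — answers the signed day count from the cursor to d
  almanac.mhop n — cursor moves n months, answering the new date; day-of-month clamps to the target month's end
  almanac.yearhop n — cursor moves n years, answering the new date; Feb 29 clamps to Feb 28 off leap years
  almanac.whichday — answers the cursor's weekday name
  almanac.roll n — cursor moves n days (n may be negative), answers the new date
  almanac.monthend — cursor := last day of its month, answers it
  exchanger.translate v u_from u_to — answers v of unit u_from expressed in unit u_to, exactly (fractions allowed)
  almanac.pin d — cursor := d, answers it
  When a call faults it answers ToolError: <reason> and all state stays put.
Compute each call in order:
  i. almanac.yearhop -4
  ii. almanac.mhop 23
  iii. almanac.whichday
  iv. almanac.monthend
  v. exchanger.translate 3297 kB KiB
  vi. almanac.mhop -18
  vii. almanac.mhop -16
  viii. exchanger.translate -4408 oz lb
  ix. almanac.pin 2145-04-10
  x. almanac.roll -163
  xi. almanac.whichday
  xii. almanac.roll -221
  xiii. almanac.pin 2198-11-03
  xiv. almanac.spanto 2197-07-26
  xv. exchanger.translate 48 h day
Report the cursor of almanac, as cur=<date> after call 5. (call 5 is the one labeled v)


Answer: cur=1922-04-30

Derivation:
→ almanac.yearhop(n=-4)
← 1920-05-06
→ almanac.mhop(n=23)
← 1922-04-06
→ almanac.whichday()
← Thursday
→ almanac.monthend()
← 1922-04-30
→ exchanger.translate(v=3297, u_from=kB, u_to=KiB)
← 412125/128
→ almanac.mhop(n=-18)
← 1920-10-30
→ almanac.mhop(n=-16)
← 1919-06-30
→ exchanger.translate(v=-4408, u_from=oz, u_to=lb)
← -551/2
→ almanac.pin(d=2145-04-10)
← 2145-04-10
→ almanac.roll(n=-163)
← 2144-10-29
→ almanac.whichday()
← Thursday
→ almanac.roll(n=-221)
← 2144-03-22
→ almanac.pin(d=2198-11-03)
← 2198-11-03
→ almanac.spanto(d=2197-07-26)
← -465
→ exchanger.translate(v=48, u_from=h, u_to=day)
← 2


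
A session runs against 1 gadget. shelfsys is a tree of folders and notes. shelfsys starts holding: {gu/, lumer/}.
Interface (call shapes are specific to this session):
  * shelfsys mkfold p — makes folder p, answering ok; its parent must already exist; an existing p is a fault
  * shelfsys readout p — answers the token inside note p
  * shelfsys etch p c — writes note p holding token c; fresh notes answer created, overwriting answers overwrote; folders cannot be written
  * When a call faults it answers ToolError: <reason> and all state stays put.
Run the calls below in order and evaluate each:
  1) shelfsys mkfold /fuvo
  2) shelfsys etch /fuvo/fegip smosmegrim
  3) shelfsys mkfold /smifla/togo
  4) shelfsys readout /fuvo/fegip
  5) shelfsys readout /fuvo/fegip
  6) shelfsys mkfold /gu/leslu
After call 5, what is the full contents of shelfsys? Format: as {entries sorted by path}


Answer: {fuvo/, fuvo/fegip=smosmegrim, gu/, lumer/}

Derivation:
>> shelfsys mkfold(p: /fuvo)
<< ok
>> shelfsys etch(p: /fuvo/fegip, c: smosmegrim)
<< created
>> shelfsys mkfold(p: /smifla/togo)
<< ToolError: no parent
>> shelfsys readout(p: /fuvo/fegip)
<< smosmegrim
>> shelfsys readout(p: /fuvo/fegip)
<< smosmegrim
>> shelfsys mkfold(p: /gu/leslu)
<< ok


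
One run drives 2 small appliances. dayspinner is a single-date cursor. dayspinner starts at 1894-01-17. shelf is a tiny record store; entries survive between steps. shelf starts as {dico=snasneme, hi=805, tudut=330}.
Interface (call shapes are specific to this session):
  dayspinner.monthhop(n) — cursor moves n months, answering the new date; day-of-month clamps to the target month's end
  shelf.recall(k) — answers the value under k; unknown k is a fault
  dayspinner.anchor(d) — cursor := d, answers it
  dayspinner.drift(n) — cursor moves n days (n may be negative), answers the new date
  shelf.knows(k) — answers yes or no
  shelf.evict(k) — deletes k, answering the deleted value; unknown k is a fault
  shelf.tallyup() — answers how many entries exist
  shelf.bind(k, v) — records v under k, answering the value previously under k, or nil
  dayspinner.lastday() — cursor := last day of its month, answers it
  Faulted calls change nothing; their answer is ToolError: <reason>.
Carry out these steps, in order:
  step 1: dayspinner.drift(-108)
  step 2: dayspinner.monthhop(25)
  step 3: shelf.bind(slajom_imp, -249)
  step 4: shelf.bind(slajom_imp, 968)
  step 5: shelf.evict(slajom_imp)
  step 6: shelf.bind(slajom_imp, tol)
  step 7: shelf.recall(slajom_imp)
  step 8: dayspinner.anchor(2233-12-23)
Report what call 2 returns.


Answer: 1895-11-01

Derivation:
CALL dayspinner.drift[n: -108]
RET  1893-10-01
CALL dayspinner.monthhop[n: 25]
RET  1895-11-01
CALL shelf.bind[k: slajom_imp; v: -249]
RET  nil
CALL shelf.bind[k: slajom_imp; v: 968]
RET  -249
CALL shelf.evict[k: slajom_imp]
RET  968
CALL shelf.bind[k: slajom_imp; v: tol]
RET  nil
CALL shelf.recall[k: slajom_imp]
RET  tol
CALL dayspinner.anchor[d: 2233-12-23]
RET  2233-12-23


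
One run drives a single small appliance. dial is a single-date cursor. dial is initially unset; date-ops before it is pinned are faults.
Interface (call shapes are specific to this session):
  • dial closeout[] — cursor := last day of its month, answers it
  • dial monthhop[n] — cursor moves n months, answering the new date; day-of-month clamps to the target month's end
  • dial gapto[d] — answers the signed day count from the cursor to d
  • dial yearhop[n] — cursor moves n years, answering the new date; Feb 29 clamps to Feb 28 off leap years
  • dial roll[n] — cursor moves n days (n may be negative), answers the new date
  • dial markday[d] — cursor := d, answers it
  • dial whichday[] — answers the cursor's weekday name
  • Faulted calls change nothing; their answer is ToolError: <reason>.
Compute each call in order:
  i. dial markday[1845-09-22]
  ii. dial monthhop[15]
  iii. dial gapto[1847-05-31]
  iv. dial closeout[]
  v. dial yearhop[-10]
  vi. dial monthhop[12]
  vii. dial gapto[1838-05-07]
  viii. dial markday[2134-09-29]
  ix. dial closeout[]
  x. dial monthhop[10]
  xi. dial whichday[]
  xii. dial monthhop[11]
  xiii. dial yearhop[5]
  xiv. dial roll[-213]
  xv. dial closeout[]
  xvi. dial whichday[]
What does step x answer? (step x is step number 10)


Answer: 2135-07-30

Derivation:
# dial markday(d='1845-09-22') => 1845-09-22
# dial monthhop(n='15') => 1846-12-22
# dial gapto(d='1847-05-31') => 160
# dial closeout() => 1846-12-31
# dial yearhop(n='-10') => 1836-12-31
# dial monthhop(n='12') => 1837-12-31
# dial gapto(d='1838-05-07') => 127
# dial markday(d='2134-09-29') => 2134-09-29
# dial closeout() => 2134-09-30
# dial monthhop(n='10') => 2135-07-30
# dial whichday() => Saturday
# dial monthhop(n='11') => 2136-06-30
# dial yearhop(n='5') => 2141-06-30
# dial roll(n='-213') => 2140-11-29
# dial closeout() => 2140-11-30
# dial whichday() => Wednesday


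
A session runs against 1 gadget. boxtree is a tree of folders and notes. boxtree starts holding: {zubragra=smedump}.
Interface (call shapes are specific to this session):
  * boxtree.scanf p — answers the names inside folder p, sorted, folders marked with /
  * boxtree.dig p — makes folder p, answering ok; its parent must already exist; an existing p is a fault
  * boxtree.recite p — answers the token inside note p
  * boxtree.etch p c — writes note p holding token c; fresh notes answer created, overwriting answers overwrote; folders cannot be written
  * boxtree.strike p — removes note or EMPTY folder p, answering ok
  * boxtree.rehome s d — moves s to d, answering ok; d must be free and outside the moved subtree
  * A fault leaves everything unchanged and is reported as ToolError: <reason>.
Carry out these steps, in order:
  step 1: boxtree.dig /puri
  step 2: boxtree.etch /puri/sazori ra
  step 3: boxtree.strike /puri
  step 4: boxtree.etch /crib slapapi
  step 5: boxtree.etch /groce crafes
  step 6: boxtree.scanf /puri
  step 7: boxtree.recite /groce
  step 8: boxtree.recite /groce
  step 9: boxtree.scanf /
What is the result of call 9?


Act: dig[p: /puri]
Obs: ok
Act: etch[p: /puri/sazori; c: ra]
Obs: created
Act: strike[p: /puri]
Obs: ToolError: not empty
Act: etch[p: /crib; c: slapapi]
Obs: created
Act: etch[p: /groce; c: crafes]
Obs: created
Act: scanf[p: /puri]
Obs: [sazori]
Act: recite[p: /groce]
Obs: crafes
Act: recite[p: /groce]
Obs: crafes
Act: scanf[p: /]
Obs: [crib, groce, puri/, zubragra]

Answer: [crib, groce, puri/, zubragra]


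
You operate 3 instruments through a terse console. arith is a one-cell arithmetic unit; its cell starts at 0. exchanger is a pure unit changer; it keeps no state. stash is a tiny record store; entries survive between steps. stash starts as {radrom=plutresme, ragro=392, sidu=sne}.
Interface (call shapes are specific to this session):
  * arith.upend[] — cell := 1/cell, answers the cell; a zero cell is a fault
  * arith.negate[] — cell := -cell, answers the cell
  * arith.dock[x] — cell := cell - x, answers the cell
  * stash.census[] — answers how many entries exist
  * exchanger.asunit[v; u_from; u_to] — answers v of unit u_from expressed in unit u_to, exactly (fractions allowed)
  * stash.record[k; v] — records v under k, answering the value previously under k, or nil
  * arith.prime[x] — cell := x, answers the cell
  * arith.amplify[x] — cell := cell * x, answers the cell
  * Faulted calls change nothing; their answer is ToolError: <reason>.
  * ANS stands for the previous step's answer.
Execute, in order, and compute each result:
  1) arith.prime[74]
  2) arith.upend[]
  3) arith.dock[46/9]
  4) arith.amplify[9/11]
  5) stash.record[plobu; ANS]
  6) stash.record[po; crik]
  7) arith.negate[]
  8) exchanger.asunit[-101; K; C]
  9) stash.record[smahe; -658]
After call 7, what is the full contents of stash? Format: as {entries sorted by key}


$ arith.prime x→74
= 74
$ arith.upend
= 1/74
$ arith.dock x→46/9
= -3395/666
$ arith.amplify x→9/11
= -3395/814
$ stash.record k→plobu v→ANS
= nil
$ stash.record k→po v→crik
= nil
$ arith.negate
= 3395/814
$ exchanger.asunit v→-101 u_from→K u_to→C
= -7483/20
$ stash.record k→smahe v→-658
= nil

Answer: {plobu=-3395/814, po=crik, radrom=plutresme, ragro=392, sidu=sne}


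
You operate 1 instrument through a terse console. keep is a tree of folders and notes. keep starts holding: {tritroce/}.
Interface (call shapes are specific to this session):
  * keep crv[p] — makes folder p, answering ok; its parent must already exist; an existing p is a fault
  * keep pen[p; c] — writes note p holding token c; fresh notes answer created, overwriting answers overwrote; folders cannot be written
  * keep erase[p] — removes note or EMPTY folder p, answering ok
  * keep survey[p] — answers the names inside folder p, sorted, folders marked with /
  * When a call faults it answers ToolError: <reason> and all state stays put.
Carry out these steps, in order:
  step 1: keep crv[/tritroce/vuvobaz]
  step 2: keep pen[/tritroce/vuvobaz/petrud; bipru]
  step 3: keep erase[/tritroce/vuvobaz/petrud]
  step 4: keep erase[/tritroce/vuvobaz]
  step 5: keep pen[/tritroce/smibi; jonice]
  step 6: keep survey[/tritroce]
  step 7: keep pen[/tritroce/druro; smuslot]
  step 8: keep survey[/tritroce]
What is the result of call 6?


Answer: [smibi]

Derivation:
! 1. keep crv(p='/tritroce/vuvobaz') == ok
! 2. keep pen(p='/tritroce/vuvobaz/petrud', c='bipru') == created
! 3. keep erase(p='/tritroce/vuvobaz/petrud') == ok
! 4. keep erase(p='/tritroce/vuvobaz') == ok
! 5. keep pen(p='/tritroce/smibi', c='jonice') == created
! 6. keep survey(p='/tritroce') == [smibi]
! 7. keep pen(p='/tritroce/druro', c='smuslot') == created
! 8. keep survey(p='/tritroce') == [druro, smibi]
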